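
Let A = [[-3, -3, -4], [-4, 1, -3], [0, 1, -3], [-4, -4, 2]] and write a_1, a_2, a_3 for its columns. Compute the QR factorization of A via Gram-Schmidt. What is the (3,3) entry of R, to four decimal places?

r_{33} = 5.0356

a_1 = (-3, -4, 0, -4); ‖a_1‖ = 6.4031, so e_1 = (-0.4685, -0.6247, 0.0000, -0.6247).
e_1·a_2 = (-0.4685)·(-3) + (-0.6247)·1 + 0.0000·1 + (-0.6247)·(-4) = 3.2796.
u_2 = a_2 − 3.2796·e_1 = (-1.4634, 3.0488, 1.0000, -1.9512).
‖u_2‖ = 4.0304, so e_2 = (-0.3631, 0.7565, 0.2481, -0.4841).
e_1·a_3 = (-0.4685)·(-4) + (-0.6247)·(-3) + 0.0000·(-3) + (-0.6247)·2 = 2.4988; e_2·a_3 = (-0.3631)·(-4) + 0.7565·(-3) + 0.2481·(-3) + (-0.4841)·2 = -2.5296.
u_3 = a_3 − 2.4988·e_1 + 2.5296·e_2 = (-3.7477, 0.4745, -2.3724, 2.3363).
r_{33} = ‖u_3‖ = 5.0356.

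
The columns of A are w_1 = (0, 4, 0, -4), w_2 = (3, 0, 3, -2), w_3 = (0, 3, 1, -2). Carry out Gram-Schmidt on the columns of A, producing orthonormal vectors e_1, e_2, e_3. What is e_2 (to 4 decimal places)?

e_1 = w_1/‖w_1‖ = (0, 4, 0, -4)/5.6569 = (0.0000, 0.7071, 0.0000, -0.7071).
r_{12} = e_1·w_2 = 1.4142.
u_2 = w_2 − 1.4142·e_1 = (3.0000, -1.0000, 3.0000, -1.0000).
‖u_2‖ = 4.4721, so e_2 = (0.6708, -0.2236, 0.6708, -0.2236).

e_2 = (0.6708, -0.2236, 0.6708, -0.2236)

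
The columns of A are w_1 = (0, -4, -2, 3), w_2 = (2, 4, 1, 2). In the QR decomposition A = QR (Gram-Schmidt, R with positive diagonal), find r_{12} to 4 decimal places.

q_1 = w_1/‖w_1‖ = (0, -4, -2, 3)/5.3852 = (0.0000, -0.7428, -0.3714, 0.5571).
r_{12} = q_1·w_2 = -2.2283.

r_{12} = -2.2283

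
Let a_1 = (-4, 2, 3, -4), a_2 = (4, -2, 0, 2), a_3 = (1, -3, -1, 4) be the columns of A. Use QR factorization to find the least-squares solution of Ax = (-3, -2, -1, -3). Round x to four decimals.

a_1 = (-4, 2, 3, -4); ‖a_1‖ = 6.7082, so q_1 = (-0.5963, 0.2981, 0.4472, -0.5963).
q_1·a_2 = (-0.5963)·4 + 0.2981·(-2) + 0.4472·0 + (-0.5963)·2 = -4.1740.
u_2 = a_2 + 4.1740·q_1 = (1.5111, -0.7556, 1.8667, -0.4889).
‖u_2‖ = 2.5647, so q_2 = (0.5892, -0.2946, 0.7278, -0.1906).
q_1·a_3 = (-0.5963)·1 + 0.2981·(-3) + 0.4472·(-1) + (-0.5963)·4 = -4.3231; q_2·a_3 = 0.5892·1 + (-0.2946)·(-3) + 0.7278·(-1) + (-0.1906)·4 = -0.0173.
u_3 = a_3 + 4.3231·q_1 + 0.0173·q_2 = (-1.5676, -1.7162, 0.9459, 1.4189).
‖u_3‖ = 2.8828, so q_3 = (-0.5438, -0.5953, 0.3281, 0.4922).
Qᵀb = (2.5342, -1.3343, 1.0172).
Back-substitute: x_3 = 1.0172/2.8828 = 0.3528.
x_2 = (-1.3343 + 0.0173·0.3528)/2.5647 = -0.5179.
x_1 = (2.5342 + 4.1740·(-0.5179) + 4.3231·0.3528)/6.7082 = 0.2829.

x = (0.2829, -0.5179, 0.3528)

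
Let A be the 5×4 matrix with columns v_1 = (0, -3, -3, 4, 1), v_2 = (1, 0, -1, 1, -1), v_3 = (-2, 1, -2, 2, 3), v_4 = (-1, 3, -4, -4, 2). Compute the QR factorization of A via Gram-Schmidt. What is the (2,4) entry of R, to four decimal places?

q_1 = v_1/‖v_1‖ = (0, -3, -3, 4, 1)/5.9161 = (0.0000, -0.5071, -0.5071, 0.6761, 0.1690).
r_{12} = q_1·v_2 = 1.0142.
u_2 = v_2 − 1.0142·q_1 = (1.0000, 0.5143, -0.4857, 0.3143, -1.1714).
‖u_2‖ = 1.7238, so q_2 = (0.5801, 0.2983, -0.2818, 0.1823, -0.6796).
r_{24} = q_2·v_4 = -0.6464.

r_{24} = -0.6464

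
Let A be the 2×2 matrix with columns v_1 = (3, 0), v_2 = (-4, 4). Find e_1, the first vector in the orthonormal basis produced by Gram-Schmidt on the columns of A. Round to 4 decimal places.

e_1 = (1.0000, 0.0000)

v_1 = (3, 0); ‖v_1‖ = 3.0000, so e_1 = (1.0000, 0.0000).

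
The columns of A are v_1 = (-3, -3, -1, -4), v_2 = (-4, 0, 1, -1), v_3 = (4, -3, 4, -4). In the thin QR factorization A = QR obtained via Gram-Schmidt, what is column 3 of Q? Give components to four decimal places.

v_1 = (-3, -3, -1, -4); ‖v_1‖ = 5.9161, so q_1 = (-0.5071, -0.5071, -0.1690, -0.6761).
q_1·v_2 = (-0.5071)·(-4) + (-0.5071)·0 + (-0.1690)·1 + (-0.6761)·(-1) = 2.5355.
u_2 = v_2 − 2.5355·q_1 = (-2.7143, 1.2857, 1.4286, 0.7143).
‖u_2‖ = 3.4017, so q_2 = (-0.7979, 0.3780, 0.4200, 0.2100).
q_1·v_3 = (-0.5071)·4 + (-0.5071)·(-3) + (-0.1690)·4 + (-0.6761)·(-4) = 1.5213; q_2·v_3 = (-0.7979)·4 + 0.3780·(-3) + 0.4200·4 + 0.2100·(-4) = -3.4857.
u_3 = v_3 − 1.5213·q_1 + 3.4857·q_2 = (1.9901, -0.9111, 5.7210, -2.2395).
‖u_3‖ = 6.5219, so q_3 = (0.3051, -0.1397, 0.8772, -0.3434).

q_3 = (0.3051, -0.1397, 0.8772, -0.3434)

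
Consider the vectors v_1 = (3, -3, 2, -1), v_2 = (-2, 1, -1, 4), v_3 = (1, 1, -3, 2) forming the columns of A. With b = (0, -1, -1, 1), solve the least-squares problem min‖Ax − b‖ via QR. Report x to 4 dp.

q_1 = v_1/‖v_1‖ = (3, -3, 2, -1)/4.7958 = (0.6255, -0.6255, 0.4170, -0.2085).
r_{12} = q_1·v_2 = -3.1277.
u_2 = v_2 + 3.1277·q_1 = (-0.0435, -0.9565, 0.3043, 3.3478).
‖u_2‖ = 3.4953, so q_2 = (-0.0124, -0.2737, 0.0871, 0.9578).
r_{13} = q_1·v_3 = -1.6681; r_{23} = q_2·v_3 = 1.3683.
u_3 = v_3 + 1.6681·q_1 − 1.3683·q_2 = (2.0605, 0.3310, -2.4235, 0.3416).
‖u_3‖ = 3.2164, so q_3 = (0.6406, 0.1029, -0.7535, 0.1062).
Qᵀb = (0.0000, 1.1444, 0.7568).
Back-substitute: x_3 = 0.7568/3.2164 = 0.2353.
x_2 = (1.1444 − 1.3683·0.2353)/3.4953 = 0.2353.
x_1 = (0.0000 + 3.1277·0.2353 + 1.6681·0.2353)/4.7958 = 0.2353.

x = (0.2353, 0.2353, 0.2353)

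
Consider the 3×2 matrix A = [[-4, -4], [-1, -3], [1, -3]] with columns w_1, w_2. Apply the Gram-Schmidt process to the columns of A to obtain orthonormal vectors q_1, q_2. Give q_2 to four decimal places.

w_1 = (-4, -1, 1); ‖w_1‖ = 4.2426, so q_1 = (-0.9428, -0.2357, 0.2357).
q_1·w_2 = (-0.9428)·(-4) + (-0.2357)·(-3) + 0.2357·(-3) = 3.7712.
u_2 = w_2 − 3.7712·q_1 = (-0.4444, -2.1111, -3.8889).
‖u_2‖ = 4.4472, so q_2 = (-0.0999, -0.4747, -0.8745).

q_2 = (-0.0999, -0.4747, -0.8745)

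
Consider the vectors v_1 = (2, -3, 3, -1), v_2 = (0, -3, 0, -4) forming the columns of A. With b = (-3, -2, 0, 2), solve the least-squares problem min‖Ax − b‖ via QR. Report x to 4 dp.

x = (-0.0591, -0.0493)

v_1 = (2, -3, 3, -1); ‖v_1‖ = 4.7958, so e_1 = (0.4170, -0.6255, 0.6255, -0.2085).
e_1·v_2 = 0.4170·0 + (-0.6255)·(-3) + 0.6255·0 + (-0.2085)·(-4) = 2.7107.
u_2 = v_2 − 2.7107·e_1 = (-1.1304, -1.3043, -1.6957, -3.4348).
‖u_2‖ = 4.2014, so e_2 = (-0.2691, -0.3105, -0.4036, -0.8175).
Qᵀb = (-0.4170, -0.2070).
Back-substitute: x_2 = -0.2070/4.2014 = -0.0493.
x_1 = (-0.4170 − 2.7107·(-0.0493))/4.7958 = -0.0591.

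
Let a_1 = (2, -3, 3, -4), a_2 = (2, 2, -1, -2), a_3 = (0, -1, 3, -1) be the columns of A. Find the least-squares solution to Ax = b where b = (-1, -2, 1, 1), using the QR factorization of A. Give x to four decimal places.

a_1 = (2, -3, 3, -4); ‖a_1‖ = 6.1644, so q_1 = (0.3244, -0.4867, 0.4867, -0.6489).
q_1·a_2 = 0.3244·2 + (-0.4867)·2 + 0.4867·(-1) + (-0.6489)·(-2) = 0.4867.
u_2 = a_2 − 0.4867·q_1 = (1.8421, 2.2368, -1.2368, -1.6842).
‖u_2‖ = 3.5726, so q_2 = (0.5156, 0.6261, -0.3462, -0.4714).
q_1·a_3 = 0.3244·0 + (-0.4867)·(-1) + 0.4867·3 + (-0.6489)·(-1) = 2.5955; q_2·a_3 = 0.5156·0 + 0.6261·(-1) + (-0.3462)·3 + (-0.4714)·(-1) = -1.1933.
u_3 = a_3 − 2.5955·q_1 + 1.1933·q_2 = (-0.2268, 1.0103, 1.3237, 0.1216).
‖u_3‖ = 1.6850, so q_3 = (-0.1346, 0.5996, 0.7856, 0.0722).
Qᵀb = (0.4867, -2.5855, -0.2068).
Back-substitute: x_3 = -0.2068/1.6850 = -0.1227.
x_2 = (-2.5855 + 1.1933·(-0.1227))/3.5726 = -0.7647.
x_1 = (0.4867 − 0.4867·(-0.7647) − 2.5955·(-0.1227))/6.1644 = 0.1910.

x = (0.1910, -0.7647, -0.1227)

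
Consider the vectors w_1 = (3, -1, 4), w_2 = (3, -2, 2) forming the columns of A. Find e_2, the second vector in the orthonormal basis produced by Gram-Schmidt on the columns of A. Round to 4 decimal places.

e_2 = (0.4576, -0.7191, -0.5230)

w_1 = (3, -1, 4); ‖w_1‖ = 5.0990, so e_1 = (0.5883, -0.1961, 0.7845).
e_1·w_2 = 0.5883·3 + (-0.1961)·(-2) + 0.7845·2 = 3.7262.
u_2 = w_2 − 3.7262·e_1 = (0.8077, -1.2692, -0.9231).
‖u_2‖ = 1.7650, so e_2 = (0.4576, -0.7191, -0.5230).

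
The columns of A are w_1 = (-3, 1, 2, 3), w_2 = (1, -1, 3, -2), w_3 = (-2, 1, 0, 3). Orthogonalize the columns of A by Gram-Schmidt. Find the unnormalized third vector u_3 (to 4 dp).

u_3 = (0.2948, -0.0547, 0.0638, 0.2705)

e_1 = w_1/‖w_1‖ = (-3, 1, 2, 3)/4.7958 = (-0.6255, 0.2085, 0.4170, 0.6255).
r_{12} = e_1·w_2 = -0.8341.
u_2 = w_2 + 0.8341·e_1 = (0.4783, -0.8261, 3.3478, -1.4783).
‖u_2‖ = 3.7821, so e_2 = (0.1265, -0.2184, 0.8852, -0.3909).
r_{13} = e_1·w_3 = 3.3362; r_{23} = e_2·w_3 = -1.6439.
u_3 = w_3 − 3.3362·e_1 + 1.6439·e_2 = (0.2948, -0.0547, 0.0638, 0.2705).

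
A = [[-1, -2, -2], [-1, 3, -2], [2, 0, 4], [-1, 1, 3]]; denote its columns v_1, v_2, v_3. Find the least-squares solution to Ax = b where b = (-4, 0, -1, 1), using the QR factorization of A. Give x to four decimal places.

x = (0.1247, 0.6494, 0.1584)

e_1 = v_1/‖v_1‖ = (-1, -1, 2, -1)/2.6458 = (-0.3780, -0.3780, 0.7559, -0.3780).
r_{12} = e_1·v_2 = -0.7559.
u_2 = v_2 + 0.7559·e_1 = (-2.2857, 2.7143, 0.5714, 0.7143).
‖u_2‖ = 3.6645, so e_2 = (-0.6237, 0.7407, 0.1559, 0.1949).
r_{13} = e_1·v_3 = 3.4017; r_{23} = e_2·v_3 = 0.9746.
u_3 = v_3 − 3.4017·e_1 − 0.9746·e_2 = (-0.1064, -1.4362, 1.2766, 4.0957).
‖u_3‖ = 4.5253, so e_3 = (-0.0235, -0.3174, 0.2821, 0.9051).
Qᵀb = (0.3780, 2.5340, 0.7170).
Back-substitute: x_3 = 0.7170/4.5253 = 0.1584.
x_2 = (2.5340 − 0.9746·0.1584)/3.6645 = 0.6494.
x_1 = (0.3780 + 0.7559·0.6494 − 3.4017·0.1584)/2.6458 = 0.1247.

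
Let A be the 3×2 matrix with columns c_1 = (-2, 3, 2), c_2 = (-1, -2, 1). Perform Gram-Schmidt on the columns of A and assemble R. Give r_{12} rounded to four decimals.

r_{12} = -0.4851

c_1 = (-2, 3, 2); ‖c_1‖ = 4.1231, so q_1 = (-0.4851, 0.7276, 0.4851).
r_{12} = q_1·c_2 = -0.4851.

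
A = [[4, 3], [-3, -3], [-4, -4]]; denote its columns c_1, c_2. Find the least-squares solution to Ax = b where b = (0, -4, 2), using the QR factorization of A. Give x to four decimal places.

c_1 = (4, -3, -4); ‖c_1‖ = 6.4031, so e_1 = (0.6247, -0.4685, -0.6247).
e_1·c_2 = 0.6247·3 + (-0.4685)·(-3) + (-0.6247)·(-4) = 5.7784.
u_2 = c_2 − 5.7784·e_1 = (-0.6098, -0.2927, -0.3902).
‖u_2‖ = 0.7809, so e_2 = (-0.7809, -0.3748, -0.4998).
Qᵀb = (0.6247, 0.4998).
Back-substitute: x_2 = 0.4998/0.7809 = 0.6400.
x_1 = (0.6247 − 5.7784·0.6400)/6.4031 = -0.4800.

x = (-0.4800, 0.6400)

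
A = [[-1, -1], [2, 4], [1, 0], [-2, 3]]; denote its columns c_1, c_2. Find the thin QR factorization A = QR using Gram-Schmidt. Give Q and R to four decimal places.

e_1 = c_1/‖c_1‖ = (-1, 2, 1, -2)/3.1623 = (-0.3162, 0.6325, 0.3162, -0.6325).
r_{12} = e_1·c_2 = 0.9487.
u_2 = c_2 − 0.9487·e_1 = (-0.7000, 3.4000, -0.3000, 3.6000).
‖u_2‖ = 5.0100, so e_2 = (-0.1397, 0.6786, -0.0599, 0.7186).

Q = [[-0.3162, -0.1397], [0.6325, 0.6786], [0.3162, -0.0599], [-0.6325, 0.7186]], R = [[3.1623, 0.9487], [0.0000, 5.0100]]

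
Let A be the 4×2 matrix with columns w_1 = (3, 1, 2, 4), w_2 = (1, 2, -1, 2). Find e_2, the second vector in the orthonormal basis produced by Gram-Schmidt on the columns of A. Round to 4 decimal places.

w_1 = (3, 1, 2, 4); ‖w_1‖ = 5.4772, so e_1 = (0.5477, 0.1826, 0.3651, 0.7303).
e_1·w_2 = 0.5477·1 + 0.1826·2 + 0.3651·(-1) + 0.7303·2 = 2.0083.
u_2 = w_2 − 2.0083·e_1 = (-0.1000, 1.6333, -1.7333, 0.5333).
‖u_2‖ = 2.4427, so e_2 = (-0.0409, 0.6687, -0.7096, 0.2183).

e_2 = (-0.0409, 0.6687, -0.7096, 0.2183)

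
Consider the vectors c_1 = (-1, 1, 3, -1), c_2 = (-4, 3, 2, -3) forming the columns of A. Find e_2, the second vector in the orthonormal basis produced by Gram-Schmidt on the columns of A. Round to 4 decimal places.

e_2 = (-0.6532, 0.4082, -0.4899, -0.4082)

e_1 = c_1/‖c_1‖ = (-1, 1, 3, -1)/3.4641 = (-0.2887, 0.2887, 0.8660, -0.2887).
r_{12} = e_1·c_2 = 4.6188.
u_2 = c_2 − 4.6188·e_1 = (-2.6667, 1.6667, -2.0000, -1.6667).
‖u_2‖ = 4.0825, so e_2 = (-0.6532, 0.4082, -0.4899, -0.4082).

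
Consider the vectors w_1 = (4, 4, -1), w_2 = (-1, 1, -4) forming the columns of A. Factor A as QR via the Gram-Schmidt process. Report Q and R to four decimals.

w_1 = (4, 4, -1); ‖w_1‖ = 5.7446, so q_1 = (0.6963, 0.6963, -0.1741).
q_1·w_2 = 0.6963·(-1) + 0.6963·1 + (-0.1741)·(-4) = 0.6963.
u_2 = w_2 − 0.6963·q_1 = (-1.4848, 0.5152, -3.8788).
‖u_2‖ = 4.1851, so q_2 = (-0.3548, 0.1231, -0.9268).

Q = [[0.6963, -0.3548], [0.6963, 0.1231], [-0.1741, -0.9268]], R = [[5.7446, 0.6963], [0.0000, 4.1851]]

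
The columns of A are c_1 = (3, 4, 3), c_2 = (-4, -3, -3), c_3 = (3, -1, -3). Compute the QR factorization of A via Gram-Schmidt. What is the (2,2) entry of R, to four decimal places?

r_{22} = 1.4038

c_1 = (3, 4, 3); ‖c_1‖ = 5.8310, so e_1 = (0.5145, 0.6860, 0.5145).
e_1·c_2 = 0.5145·(-4) + 0.6860·(-3) + 0.5145·(-3) = -5.6595.
u_2 = c_2 + 5.6595·e_1 = (-1.0882, 0.8824, -0.0882).
r_{22} = ‖u_2‖ = 1.4038.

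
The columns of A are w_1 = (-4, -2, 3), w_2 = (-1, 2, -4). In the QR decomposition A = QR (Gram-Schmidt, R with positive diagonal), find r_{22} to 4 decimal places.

w_1 = (-4, -2, 3); ‖w_1‖ = 5.3852, so e_1 = (-0.7428, -0.3714, 0.5571).
e_1·w_2 = (-0.7428)·(-1) + (-0.3714)·2 + 0.5571·(-4) = -2.2283.
u_2 = w_2 + 2.2283·e_1 = (-2.6552, 1.1724, -2.7586).
r_{22} = ‖u_2‖ = 4.0043.

r_{22} = 4.0043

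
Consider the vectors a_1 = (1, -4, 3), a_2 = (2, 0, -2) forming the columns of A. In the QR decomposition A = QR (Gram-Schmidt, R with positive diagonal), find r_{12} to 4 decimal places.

e_1 = a_1/‖a_1‖ = (1, -4, 3)/5.0990 = (0.1961, -0.7845, 0.5883).
r_{12} = e_1·a_2 = -0.7845.

r_{12} = -0.7845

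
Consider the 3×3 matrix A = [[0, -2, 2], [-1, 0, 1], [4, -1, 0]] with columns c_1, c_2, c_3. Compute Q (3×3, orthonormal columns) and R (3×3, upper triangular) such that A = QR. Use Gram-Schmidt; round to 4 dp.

c_1 = (0, -1, 4); ‖c_1‖ = 4.1231, so q_1 = (0.0000, -0.2425, 0.9701).
q_1·c_2 = 0.0000·(-2) + (-0.2425)·0 + 0.9701·(-1) = -0.9701.
u_2 = c_2 + 0.9701·q_1 = (-2.0000, -0.2353, -0.0588).
‖u_2‖ = 2.0147, so q_2 = (-0.9927, -0.1168, -0.0292).
q_1·c_3 = 0.0000·2 + (-0.2425)·1 + 0.9701·0 = -0.2425; q_2·c_3 = (-0.9927)·2 + (-0.1168)·1 + (-0.0292)·0 = -2.1022.
u_3 = c_3 + 0.2425·q_1 + 2.1022·q_2 = (-0.0870, 0.6957, 0.1739).
‖u_3‖ = 0.7223, so q_3 = (-0.1204, 0.9631, 0.2408).

Q = [[0.0000, -0.9927, -0.1204], [-0.2425, -0.1168, 0.9631], [0.9701, -0.0292, 0.2408]], R = [[4.1231, -0.9701, -0.2425], [0.0000, 2.0147, -2.1022], [0.0000, 0.0000, 0.7223]]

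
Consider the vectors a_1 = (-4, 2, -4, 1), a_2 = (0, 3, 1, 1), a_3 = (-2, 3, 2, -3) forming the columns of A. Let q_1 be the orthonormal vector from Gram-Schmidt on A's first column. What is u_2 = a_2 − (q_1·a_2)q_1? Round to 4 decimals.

q_1 = a_1/‖a_1‖ = (-4, 2, -4, 1)/6.0828 = (-0.6576, 0.3288, -0.6576, 0.1644).
r_{12} = q_1·a_2 = 0.4932.
u_2 = a_2 − 0.4932·q_1 = (0.3243, 2.8378, 1.3243, 0.9189).

u_2 = (0.3243, 2.8378, 1.3243, 0.9189)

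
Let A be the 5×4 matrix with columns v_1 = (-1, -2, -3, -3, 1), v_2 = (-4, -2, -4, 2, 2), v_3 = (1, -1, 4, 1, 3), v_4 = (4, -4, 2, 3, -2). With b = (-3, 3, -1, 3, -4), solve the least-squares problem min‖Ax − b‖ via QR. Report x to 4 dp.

x = (-1.3483, 0.3942, -0.9904, -0.1660)

v_1 = (-1, -2, -3, -3, 1); ‖v_1‖ = 4.8990, so e_1 = (-0.2041, -0.4082, -0.6124, -0.6124, 0.2041).
e_1·v_2 = (-0.2041)·(-4) + (-0.4082)·(-2) + (-0.6124)·(-4) + (-0.6124)·2 + 0.2041·2 = 3.2660.
u_2 = v_2 − 3.2660·e_1 = (-3.3333, -0.6667, -2.0000, 4.0000, 1.3333).
‖u_2‖ = 5.7735, so e_2 = (-0.5774, -0.1155, -0.3464, 0.6928, 0.2309).
e_1·v_3 = (-0.2041)·1 + (-0.4082)·(-1) + (-0.6124)·4 + (-0.6124)·1 + 0.2041·3 = -2.2454; e_2·v_3 = (-0.5774)·1 + (-0.1155)·(-1) + (-0.3464)·4 + 0.6928·1 + 0.2309·3 = -0.4619.
u_3 = v_3 + 2.2454·e_1 + 0.4619·e_2 = (0.2750, -1.9700, 2.4650, -0.0550, 3.5650).
‖u_3‖ = 4.7692, so e_3 = (0.0577, -0.4131, 0.5169, -0.0115, 0.7475).
e_1·v_4 = (-0.2041)·4 + (-0.4082)·(-4) + (-0.6124)·2 + (-0.6124)·3 + 0.2041·(-2) = -2.6536; e_2·v_4 = (-0.5774)·4 + (-0.1155)·(-4) + (-0.3464)·2 + 0.6928·3 + 0.2309·(-2) = -0.9238; e_3·v_4 = 0.0577·4 + (-0.4131)·(-4) + 0.5169·2 + (-0.0115)·3 + 0.7475·(-2) = 1.3870.
u_4 = v_4 + 2.6536·e_1 + 0.9238·e_2 − 1.3870·e_3 = (2.8450, -4.6171, -0.6619, 2.0310, -2.2818).
‖u_4‖ = 6.2595, so e_4 = (0.4545, -0.7376, -0.1057, 0.3245, -0.3645).
Qᵀb = (-2.6536, 2.8868, -4.9537, -1.0391).
Back-substitute: x_4 = -1.0391/6.2595 = -0.1660.
x_3 = (-4.9537 − 1.3870·(-0.1660))/4.7692 = -0.9904.
x_2 = (2.8868 + 0.4619·(-0.9904) + 0.9238·(-0.1660))/5.7735 = 0.3942.
x_1 = (-2.6536 − 3.2660·0.3942 + 2.2454·(-0.9904) + 2.6536·(-0.1660))/4.8990 = -1.3483.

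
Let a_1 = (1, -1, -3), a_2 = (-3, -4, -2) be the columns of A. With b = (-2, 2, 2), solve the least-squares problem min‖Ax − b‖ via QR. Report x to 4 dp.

a_1 = (1, -1, -3); ‖a_1‖ = 3.3166, so e_1 = (0.3015, -0.3015, -0.9045).
e_1·a_2 = 0.3015·(-3) + (-0.3015)·(-4) + (-0.9045)·(-2) = 2.1106.
u_2 = a_2 − 2.1106·e_1 = (-3.6364, -3.3636, -0.0909).
‖u_2‖ = 4.9543, so e_2 = (-0.7340, -0.6789, -0.0183).
Qᵀb = (-3.0151, 0.0734).
Back-substitute: x_2 = 0.0734/4.9543 = 0.0148.
x_1 = (-3.0151 − 2.1106·0.0148)/3.3166 = -0.9185.

x = (-0.9185, 0.0148)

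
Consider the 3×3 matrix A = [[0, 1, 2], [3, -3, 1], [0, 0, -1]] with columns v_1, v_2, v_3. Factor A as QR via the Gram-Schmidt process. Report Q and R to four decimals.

Q = [[0.0000, 1.0000, 0.0000], [1.0000, 0.0000, 0.0000], [0.0000, 0.0000, -1.0000]], R = [[3.0000, -3.0000, 1.0000], [0.0000, 1.0000, 2.0000], [0.0000, 0.0000, 1.0000]]

v_1 = (0, 3, 0); ‖v_1‖ = 3.0000, so q_1 = (0.0000, 1.0000, 0.0000).
q_1·v_2 = 0.0000·1 + 1.0000·(-3) + 0.0000·0 = -3.0000.
u_2 = v_2 + 3.0000·q_1 = (1.0000, 0.0000, 0.0000).
‖u_2‖ = 1.0000, so q_2 = (1.0000, 0.0000, 0.0000).
q_1·v_3 = 0.0000·2 + 1.0000·1 + 0.0000·(-1) = 1.0000; q_2·v_3 = 1.0000·2 + 0.0000·1 + 0.0000·(-1) = 2.0000.
u_3 = v_3 − 1.0000·q_1 − 2.0000·q_2 = (0.0000, 0.0000, -1.0000).
‖u_3‖ = 1.0000, so q_3 = (0.0000, 0.0000, -1.0000).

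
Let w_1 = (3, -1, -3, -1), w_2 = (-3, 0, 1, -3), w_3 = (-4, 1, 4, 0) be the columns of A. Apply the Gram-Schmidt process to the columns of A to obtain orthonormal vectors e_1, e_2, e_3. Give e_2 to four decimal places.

e_2 = (-0.4267, -0.1164, -0.0905, -0.8923)

w_1 = (3, -1, -3, -1); ‖w_1‖ = 4.4721, so e_1 = (0.6708, -0.2236, -0.6708, -0.2236).
e_1·w_2 = 0.6708·(-3) + (-0.2236)·0 + (-0.6708)·1 + (-0.2236)·(-3) = -2.0125.
u_2 = w_2 + 2.0125·e_1 = (-1.6500, -0.4500, -0.3500, -3.4500).
‖u_2‖ = 3.8665, so e_2 = (-0.4267, -0.1164, -0.0905, -0.8923).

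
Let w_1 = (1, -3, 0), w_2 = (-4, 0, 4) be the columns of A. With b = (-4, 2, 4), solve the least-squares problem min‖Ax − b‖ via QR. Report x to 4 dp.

w_1 = (1, -3, 0); ‖w_1‖ = 3.1623, so q_1 = (0.3162, -0.9487, 0.0000).
q_1·w_2 = 0.3162·(-4) + (-0.9487)·0 + 0.0000·4 = -1.2649.
u_2 = w_2 + 1.2649·q_1 = (-3.6000, -1.2000, 4.0000).
‖u_2‖ = 5.5136, so q_2 = (-0.6529, -0.2176, 0.7255).
Qᵀb = (-3.1623, 5.0783).
Back-substitute: x_2 = 5.0783/5.5136 = 0.9211.
x_1 = (-3.1623 + 1.2649·0.9211)/3.1623 = -0.6316.

x = (-0.6316, 0.9211)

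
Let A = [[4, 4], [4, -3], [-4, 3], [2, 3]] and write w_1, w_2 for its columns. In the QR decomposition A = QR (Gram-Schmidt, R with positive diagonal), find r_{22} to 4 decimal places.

q_1 = w_1/‖w_1‖ = (4, 4, -4, 2)/7.2111 = (0.5547, 0.5547, -0.5547, 0.2774).
r_{12} = q_1·w_2 = -0.2774.
u_2 = w_2 + 0.2774·q_1 = (4.1538, -2.8462, 2.8462, 3.0769).
r_{22} = ‖u_2‖ = 6.5516.

r_{22} = 6.5516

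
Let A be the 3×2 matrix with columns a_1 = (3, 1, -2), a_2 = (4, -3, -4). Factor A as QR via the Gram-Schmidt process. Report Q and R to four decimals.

Q = [[0.8018, 0.0792], [0.2673, -0.9340], [-0.5345, -0.3483]], R = [[3.7417, 4.5434], [0.0000, 4.5119]]

a_1 = (3, 1, -2); ‖a_1‖ = 3.7417, so e_1 = (0.8018, 0.2673, -0.5345).
e_1·a_2 = 0.8018·4 + 0.2673·(-3) + (-0.5345)·(-4) = 4.5434.
u_2 = a_2 − 4.5434·e_1 = (0.3571, -4.2143, -1.5714).
‖u_2‖ = 4.5119, so e_2 = (0.0792, -0.9340, -0.3483).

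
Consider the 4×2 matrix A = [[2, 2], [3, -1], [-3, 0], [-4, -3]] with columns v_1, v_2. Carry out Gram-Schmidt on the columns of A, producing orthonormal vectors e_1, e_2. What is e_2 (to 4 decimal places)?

e_2 = (0.4257, -0.6556, 0.3321, -0.5279)

v_1 = (2, 3, -3, -4); ‖v_1‖ = 6.1644, so e_1 = (0.3244, 0.4867, -0.4867, -0.6489).
e_1·v_2 = 0.3244·2 + 0.4867·(-1) + (-0.4867)·0 + (-0.6489)·(-3) = 2.1089.
u_2 = v_2 − 2.1089·e_1 = (1.3158, -2.0263, 1.0263, -1.6316).
‖u_2‖ = 3.0907, so e_2 = (0.4257, -0.6556, 0.3321, -0.5279).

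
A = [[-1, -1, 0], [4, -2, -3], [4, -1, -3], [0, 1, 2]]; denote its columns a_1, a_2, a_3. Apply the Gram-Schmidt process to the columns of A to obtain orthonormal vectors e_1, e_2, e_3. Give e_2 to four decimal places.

e_2 = (-0.7303, -0.3651, 0.1826, 0.5477)

a_1 = (-1, 4, 4, 0); ‖a_1‖ = 5.7446, so e_1 = (-0.1741, 0.6963, 0.6963, 0.0000).
e_1·a_2 = (-0.1741)·(-1) + 0.6963·(-2) + 0.6963·(-1) + 0.0000·1 = -1.9149.
u_2 = a_2 + 1.9149·e_1 = (-1.3333, -0.6667, 0.3333, 1.0000).
‖u_2‖ = 1.8257, so e_2 = (-0.7303, -0.3651, 0.1826, 0.5477).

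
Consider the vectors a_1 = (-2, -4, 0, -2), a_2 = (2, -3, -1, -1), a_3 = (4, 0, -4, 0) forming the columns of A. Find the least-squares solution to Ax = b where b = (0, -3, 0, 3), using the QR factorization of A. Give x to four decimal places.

x = (-0.2419, 0.8710, -0.3871)

q_1 = a_1/‖a_1‖ = (-2, -4, 0, -2)/4.8990 = (-0.4082, -0.8165, 0.0000, -0.4082).
r_{12} = q_1·a_2 = 2.0412.
u_2 = a_2 − 2.0412·q_1 = (2.8333, -1.3333, -1.0000, -0.1667).
‖u_2‖ = 3.2914, so q_2 = (0.8608, -0.4051, -0.3038, -0.0506).
r_{13} = q_1·a_3 = -1.6330; r_{23} = q_2·a_3 = 4.6586.
u_3 = a_3 + 1.6330·q_1 − 4.6586·q_2 = (-0.6769, 0.5538, -2.5846, -0.4308).
‖u_3‖ = 2.7624, so q_3 = (-0.2451, 0.2005, -0.9356, -0.1559).
Qᵀb = (1.2247, 1.0634, -1.0693).
Back-substitute: x_3 = -1.0693/2.7624 = -0.3871.
x_2 = (1.0634 − 4.6586·(-0.3871))/3.2914 = 0.8710.
x_1 = (1.2247 − 2.0412·0.8710 + 1.6330·(-0.3871))/4.8990 = -0.2419.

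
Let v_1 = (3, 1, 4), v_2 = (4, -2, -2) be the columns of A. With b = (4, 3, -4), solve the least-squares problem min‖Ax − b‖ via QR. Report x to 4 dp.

x = (-0.0968, 0.7581)

q_1 = v_1/‖v_1‖ = (3, 1, 4)/5.0990 = (0.5883, 0.1961, 0.7845).
r_{12} = q_1·v_2 = 0.3922.
u_2 = v_2 − 0.3922·q_1 = (3.7692, -2.0769, -2.3077).
‖u_2‖ = 4.8833, so q_2 = (0.7719, -0.4253, -0.4726).
Qᵀb = (-0.1961, 3.7018).
Back-substitute: x_2 = 3.7018/4.8833 = 0.7581.
x_1 = (-0.1961 − 0.3922·0.7581)/5.0990 = -0.0968.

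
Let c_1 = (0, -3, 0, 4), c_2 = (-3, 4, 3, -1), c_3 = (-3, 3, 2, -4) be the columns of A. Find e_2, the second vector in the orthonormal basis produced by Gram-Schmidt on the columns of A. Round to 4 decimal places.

c_1 = (0, -3, 0, 4); ‖c_1‖ = 5.0000, so e_1 = (0.0000, -0.6000, 0.0000, 0.8000).
e_1·c_2 = 0.0000·(-3) + (-0.6000)·4 + 0.0000·3 + 0.8000·(-1) = -3.2000.
u_2 = c_2 + 3.2000·e_1 = (-3.0000, 2.0800, 3.0000, 1.5600).
‖u_2‖ = 4.9759, so e_2 = (-0.6029, 0.4180, 0.6029, 0.3135).

e_2 = (-0.6029, 0.4180, 0.6029, 0.3135)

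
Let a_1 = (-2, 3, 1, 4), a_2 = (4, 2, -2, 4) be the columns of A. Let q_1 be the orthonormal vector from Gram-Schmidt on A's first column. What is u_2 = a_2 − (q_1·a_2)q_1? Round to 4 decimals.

a_1 = (-2, 3, 1, 4); ‖a_1‖ = 5.4772, so q_1 = (-0.3651, 0.5477, 0.1826, 0.7303).
q_1·a_2 = (-0.3651)·4 + 0.5477·2 + 0.1826·(-2) + 0.7303·4 = 2.1909.
u_2 = a_2 − 2.1909·q_1 = (4.8000, 0.8000, -2.4000, 2.4000).

u_2 = (4.8000, 0.8000, -2.4000, 2.4000)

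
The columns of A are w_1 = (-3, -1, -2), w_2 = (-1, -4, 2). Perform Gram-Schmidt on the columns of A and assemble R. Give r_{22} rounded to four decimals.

r_{22} = 4.5119

w_1 = (-3, -1, -2); ‖w_1‖ = 3.7417, so e_1 = (-0.8018, -0.2673, -0.5345).
e_1·w_2 = (-0.8018)·(-1) + (-0.2673)·(-4) + (-0.5345)·2 = 0.8018.
u_2 = w_2 − 0.8018·e_1 = (-0.3571, -3.7857, 2.4286).
r_{22} = ‖u_2‖ = 4.5119.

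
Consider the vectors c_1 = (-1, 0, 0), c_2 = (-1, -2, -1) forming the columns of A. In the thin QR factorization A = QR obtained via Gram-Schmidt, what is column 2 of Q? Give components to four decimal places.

q_2 = (0.0000, -0.8944, -0.4472)

c_1 = (-1, 0, 0); ‖c_1‖ = 1.0000, so q_1 = (-1.0000, 0.0000, 0.0000).
q_1·c_2 = (-1.0000)·(-1) + 0.0000·(-2) + 0.0000·(-1) = 1.0000.
u_2 = c_2 − 1.0000·q_1 = (0.0000, -2.0000, -1.0000).
‖u_2‖ = 2.2361, so q_2 = (0.0000, -0.8944, -0.4472).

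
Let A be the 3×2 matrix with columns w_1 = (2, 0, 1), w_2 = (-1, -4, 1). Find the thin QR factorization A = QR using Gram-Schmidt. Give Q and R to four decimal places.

q_1 = w_1/‖w_1‖ = (2, 0, 1)/2.2361 = (0.8944, 0.0000, 0.4472).
r_{12} = q_1·w_2 = -0.4472.
u_2 = w_2 + 0.4472·q_1 = (-0.6000, -4.0000, 1.2000).
‖u_2‖ = 4.2190, so q_2 = (-0.1422, -0.9481, 0.2844).

Q = [[0.8944, -0.1422], [0.0000, -0.9481], [0.4472, 0.2844]], R = [[2.2361, -0.4472], [0.0000, 4.2190]]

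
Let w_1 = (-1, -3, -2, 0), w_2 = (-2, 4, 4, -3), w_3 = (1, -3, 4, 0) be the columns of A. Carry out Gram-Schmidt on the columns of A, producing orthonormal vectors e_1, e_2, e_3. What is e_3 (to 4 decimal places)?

w_1 = (-1, -3, -2, 0); ‖w_1‖ = 3.7417, so e_1 = (-0.2673, -0.8018, -0.5345, 0.0000).
e_1·w_2 = (-0.2673)·(-2) + (-0.8018)·4 + (-0.5345)·4 + 0.0000·(-3) = -4.8107.
u_2 = w_2 + 4.8107·e_1 = (-3.2857, 0.1429, 1.4286, -3.0000).
‖u_2‖ = 4.6752, so e_2 = (-0.7028, 0.0306, 0.3056, -0.6417).
e_1·w_3 = (-0.2673)·1 + (-0.8018)·(-3) + (-0.5345)·4 + 0.0000·0 = 0.0000; e_2·w_3 = (-0.7028)·1 + 0.0306·(-3) + 0.3056·4 + (-0.6417)·0 = 0.4278.
u_3 = w_3 + 0.0000·e_1 − 0.4278·e_2 = (1.3007, -3.0131, 3.8693, 0.2745).
‖u_3‖ = 5.0810, so e_3 = (0.2560, -0.5930, 0.7615, 0.0540).

e_3 = (0.2560, -0.5930, 0.7615, 0.0540)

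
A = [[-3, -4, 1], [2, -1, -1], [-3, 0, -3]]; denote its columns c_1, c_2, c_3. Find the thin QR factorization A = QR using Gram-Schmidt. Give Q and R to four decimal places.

c_1 = (-3, 2, -3); ‖c_1‖ = 4.6904, so e_1 = (-0.6396, 0.4264, -0.6396).
e_1·c_2 = (-0.6396)·(-4) + 0.4264·(-1) + (-0.6396)·0 = 2.1320.
u_2 = c_2 − 2.1320·e_1 = (-2.6364, -1.9091, 1.3636).
‖u_2‖ = 3.5291, so e_2 = (-0.7470, -0.5410, 0.3864).
e_1·c_3 = (-0.6396)·1 + 0.4264·(-1) + (-0.6396)·(-3) = 0.8528; e_2·c_3 = (-0.7470)·1 + (-0.5410)·(-1) + 0.3864·(-3) = -1.3653.
u_3 = c_3 − 0.8528·e_1 + 1.3653·e_2 = (0.5255, -2.1022, -1.9270).
‖u_3‖ = 2.8998, so e_3 = (0.1812, -0.7249, -0.6645).

Q = [[-0.6396, -0.7470, 0.1812], [0.4264, -0.5410, -0.7249], [-0.6396, 0.3864, -0.6645]], R = [[4.6904, 2.1320, 0.8528], [0.0000, 3.5291, -1.3653], [0.0000, 0.0000, 2.8998]]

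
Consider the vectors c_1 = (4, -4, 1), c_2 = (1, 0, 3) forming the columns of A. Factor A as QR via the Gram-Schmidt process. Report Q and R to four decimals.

e_1 = c_1/‖c_1‖ = (4, -4, 1)/5.7446 = (0.6963, -0.6963, 0.1741).
r_{12} = e_1·c_2 = 1.2185.
u_2 = c_2 − 1.2185·e_1 = (0.1515, 0.8485, 2.7879).
‖u_2‖ = 2.9181, so e_2 = (0.0519, 0.2908, 0.9554).

Q = [[0.6963, 0.0519], [-0.6963, 0.2908], [0.1741, 0.9554]], R = [[5.7446, 1.2185], [0.0000, 2.9181]]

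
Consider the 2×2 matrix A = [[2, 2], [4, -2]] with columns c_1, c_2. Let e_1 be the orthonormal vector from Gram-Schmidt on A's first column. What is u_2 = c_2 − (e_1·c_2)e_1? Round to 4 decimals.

u_2 = (2.4000, -1.2000)

e_1 = c_1/‖c_1‖ = (2, 4)/4.4721 = (0.4472, 0.8944).
r_{12} = e_1·c_2 = -0.8944.
u_2 = c_2 + 0.8944·e_1 = (2.4000, -1.2000).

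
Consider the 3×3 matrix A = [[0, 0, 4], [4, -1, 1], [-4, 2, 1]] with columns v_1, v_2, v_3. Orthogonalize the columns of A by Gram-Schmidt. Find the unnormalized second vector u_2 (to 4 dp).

v_1 = (0, 4, -4); ‖v_1‖ = 5.6569, so q_1 = (0.0000, 0.7071, -0.7071).
q_1·v_2 = 0.0000·0 + 0.7071·(-1) + (-0.7071)·2 = -2.1213.
u_2 = v_2 + 2.1213·q_1 = (0.0000, 0.5000, 0.5000).

u_2 = (0.0000, 0.5000, 0.5000)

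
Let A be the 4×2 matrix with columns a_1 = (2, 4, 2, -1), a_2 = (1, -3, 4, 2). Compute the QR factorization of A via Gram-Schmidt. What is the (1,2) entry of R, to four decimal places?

a_1 = (2, 4, 2, -1); ‖a_1‖ = 5.0000, so q_1 = (0.4000, 0.8000, 0.4000, -0.2000).
r_{12} = q_1·a_2 = -0.8000.

r_{12} = -0.8000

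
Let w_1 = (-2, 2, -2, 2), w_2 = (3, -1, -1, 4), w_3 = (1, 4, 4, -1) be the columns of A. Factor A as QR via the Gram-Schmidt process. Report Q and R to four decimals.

Q = [[-0.5000, 0.6284, 0.2784], [0.5000, -0.2417, 0.7454], [-0.5000, -0.1450, 0.5926], [0.5000, 0.7251, 0.1256]], R = [[4.0000, 0.5000, -1.0000], [0.0000, 5.1720, -1.6435], [0.0000, 0.0000, 5.5045]]

w_1 = (-2, 2, -2, 2); ‖w_1‖ = 4.0000, so e_1 = (-0.5000, 0.5000, -0.5000, 0.5000).
e_1·w_2 = (-0.5000)·3 + 0.5000·(-1) + (-0.5000)·(-1) + 0.5000·4 = 0.5000.
u_2 = w_2 − 0.5000·e_1 = (3.2500, -1.2500, -0.7500, 3.7500).
‖u_2‖ = 5.1720, so e_2 = (0.6284, -0.2417, -0.1450, 0.7251).
e_1·w_3 = (-0.5000)·1 + 0.5000·4 + (-0.5000)·4 + 0.5000·(-1) = -1.0000; e_2·w_3 = 0.6284·1 + (-0.2417)·4 + (-0.1450)·4 + 0.7251·(-1) = -1.6435.
u_3 = w_3 + 1.0000·e_1 + 1.6435·e_2 = (1.5327, 4.1028, 3.2617, 0.6916).
‖u_3‖ = 5.5045, so e_3 = (0.2784, 0.7454, 0.5926, 0.1256).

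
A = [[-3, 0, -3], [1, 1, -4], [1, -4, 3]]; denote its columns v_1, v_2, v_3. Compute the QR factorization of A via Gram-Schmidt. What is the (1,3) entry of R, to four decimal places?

v_1 = (-3, 1, 1); ‖v_1‖ = 3.3166, so e_1 = (-0.9045, 0.3015, 0.3015).
r_{13} = e_1·v_3 = 2.4121.

r_{13} = 2.4121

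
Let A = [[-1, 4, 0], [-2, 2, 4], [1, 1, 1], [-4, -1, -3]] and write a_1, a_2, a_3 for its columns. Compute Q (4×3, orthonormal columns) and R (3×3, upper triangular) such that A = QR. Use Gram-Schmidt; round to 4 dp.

a_1 = (-1, -2, 1, -4); ‖a_1‖ = 4.6904, so q_1 = (-0.2132, -0.4264, 0.2132, -0.8528).
q_1·a_2 = (-0.2132)·4 + (-0.4264)·2 + 0.2132·1 + (-0.8528)·(-1) = -0.6396.
u_2 = a_2 + 0.6396·q_1 = (3.8636, 1.7273, 1.1364, -1.5455).
‖u_2‖ = 4.6466, so q_2 = (0.8315, 0.3717, 0.2446, -0.3326).
q_1·a_3 = (-0.2132)·0 + (-0.4264)·4 + 0.2132·1 + (-0.8528)·(-3) = 1.0660; q_2·a_3 = 0.8315·0 + 0.3717·4 + 0.2446·1 + (-0.3326)·(-3) = 2.7293.
u_3 = a_3 − 1.0660·q_1 − 2.7293·q_2 = (-2.0421, 3.4400, 0.1053, -1.1832).
‖u_3‖ = 4.1731, so q_3 = (-0.4894, 0.8243, 0.0252, -0.2835).

Q = [[-0.2132, 0.8315, -0.4894], [-0.4264, 0.3717, 0.8243], [0.2132, 0.2446, 0.0252], [-0.8528, -0.3326, -0.2835]], R = [[4.6904, -0.6396, 1.0660], [0.0000, 4.6466, 2.7293], [0.0000, 0.0000, 4.1731]]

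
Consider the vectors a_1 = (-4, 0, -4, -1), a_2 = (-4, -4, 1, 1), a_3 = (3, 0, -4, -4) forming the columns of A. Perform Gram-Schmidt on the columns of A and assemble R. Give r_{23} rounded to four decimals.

r_{23} = -4.1155

a_1 = (-4, 0, -4, -1); ‖a_1‖ = 5.7446, so e_1 = (-0.6963, 0.0000, -0.6963, -0.1741).
e_1·a_2 = (-0.6963)·(-4) + 0.0000·(-4) + (-0.6963)·1 + (-0.1741)·1 = 1.9149.
u_2 = a_2 − 1.9149·e_1 = (-2.6667, -4.0000, 2.3333, 1.3333).
‖u_2‖ = 5.5076, so e_2 = (-0.4842, -0.7263, 0.4237, 0.2421).
r_{23} = e_2·a_3 = -4.1155.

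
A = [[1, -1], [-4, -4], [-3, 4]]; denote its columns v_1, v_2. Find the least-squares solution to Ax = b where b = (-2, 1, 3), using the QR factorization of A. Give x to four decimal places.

x = (-0.6184, 0.3592)

e_1 = v_1/‖v_1‖ = (1, -4, -3)/5.0990 = (0.1961, -0.7845, -0.5883).
r_{12} = e_1·v_2 = 0.5883.
u_2 = v_2 − 0.5883·e_1 = (-1.1154, -3.5385, 4.3462).
‖u_2‖ = 5.7144, so e_2 = (-0.1952, -0.6192, 0.7606).
Qᵀb = (-2.9417, 2.0529).
Back-substitute: x_2 = 2.0529/5.7144 = 0.3592.
x_1 = (-2.9417 − 0.5883·0.3592)/5.0990 = -0.6184.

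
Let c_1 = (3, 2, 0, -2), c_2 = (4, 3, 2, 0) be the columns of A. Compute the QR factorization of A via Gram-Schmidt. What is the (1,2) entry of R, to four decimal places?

c_1 = (3, 2, 0, -2); ‖c_1‖ = 4.1231, so e_1 = (0.7276, 0.4851, 0.0000, -0.4851).
r_{12} = e_1·c_2 = 4.3656.

r_{12} = 4.3656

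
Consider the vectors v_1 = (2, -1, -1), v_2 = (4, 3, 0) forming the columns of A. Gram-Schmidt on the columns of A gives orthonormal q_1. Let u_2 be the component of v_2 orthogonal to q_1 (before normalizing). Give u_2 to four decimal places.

v_1 = (2, -1, -1); ‖v_1‖ = 2.4495, so q_1 = (0.8165, -0.4082, -0.4082).
q_1·v_2 = 0.8165·4 + (-0.4082)·3 + (-0.4082)·0 = 2.0412.
u_2 = v_2 − 2.0412·q_1 = (2.3333, 3.8333, 0.8333).

u_2 = (2.3333, 3.8333, 0.8333)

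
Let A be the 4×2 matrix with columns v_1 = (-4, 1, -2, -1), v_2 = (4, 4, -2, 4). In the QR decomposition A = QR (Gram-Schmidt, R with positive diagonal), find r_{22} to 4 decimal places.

r_{22} = 6.7420

v_1 = (-4, 1, -2, -1); ‖v_1‖ = 4.6904, so e_1 = (-0.8528, 0.2132, -0.4264, -0.2132).
e_1·v_2 = (-0.8528)·4 + 0.2132·4 + (-0.4264)·(-2) + (-0.2132)·4 = -2.5584.
u_2 = v_2 + 2.5584·e_1 = (1.8182, 4.5455, -3.0909, 3.4545).
r_{22} = ‖u_2‖ = 6.7420.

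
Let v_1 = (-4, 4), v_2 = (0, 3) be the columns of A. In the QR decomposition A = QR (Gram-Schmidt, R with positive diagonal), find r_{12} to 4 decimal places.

r_{12} = 2.1213

v_1 = (-4, 4); ‖v_1‖ = 5.6569, so e_1 = (-0.7071, 0.7071).
r_{12} = e_1·v_2 = 2.1213.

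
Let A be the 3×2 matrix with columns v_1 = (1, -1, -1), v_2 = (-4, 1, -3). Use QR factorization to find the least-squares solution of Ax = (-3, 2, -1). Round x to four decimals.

e_1 = v_1/‖v_1‖ = (1, -1, -1)/1.7321 = (0.5774, -0.5774, -0.5774).
r_{12} = e_1·v_2 = -1.1547.
u_2 = v_2 + 1.1547·e_1 = (-3.3333, 0.3333, -3.6667).
‖u_2‖ = 4.9666, so e_2 = (-0.6712, 0.0671, -0.7383).
Qᵀb = (-2.3094, 2.8860).
Back-substitute: x_2 = 2.8860/4.9666 = 0.5811.
x_1 = (-2.3094 + 1.1547·0.5811)/1.7321 = -0.9459.

x = (-0.9459, 0.5811)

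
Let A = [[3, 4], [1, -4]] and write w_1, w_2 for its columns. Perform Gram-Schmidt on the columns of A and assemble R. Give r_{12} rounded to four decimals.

r_{12} = 2.5298

w_1 = (3, 1); ‖w_1‖ = 3.1623, so q_1 = (0.9487, 0.3162).
r_{12} = q_1·w_2 = 2.5298.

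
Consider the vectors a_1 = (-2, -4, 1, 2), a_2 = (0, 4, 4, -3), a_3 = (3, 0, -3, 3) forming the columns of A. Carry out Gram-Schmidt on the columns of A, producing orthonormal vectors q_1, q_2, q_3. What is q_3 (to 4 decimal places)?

q_1 = a_1/‖a_1‖ = (-2, -4, 1, 2)/5.0000 = (-0.4000, -0.8000, 0.2000, 0.4000).
r_{12} = q_1·a_2 = -3.6000.
u_2 = a_2 + 3.6000·q_1 = (-1.4400, 1.1200, 4.7200, -1.5600).
‖u_2‖ = 5.2953, so q_2 = (-0.2719, 0.2115, 0.8914, -0.2946).
r_{13} = q_1·a_3 = -0.6000; r_{23} = q_2·a_3 = -4.3737.
u_3 = a_3 + 0.6000·q_1 + 4.3737·q_2 = (1.5706, 0.4451, 1.0185, 1.9515).
‖u_3‖ = 2.7406, so q_3 = (0.5731, 0.1624, 0.3717, 0.7121).

q_3 = (0.5731, 0.1624, 0.3717, 0.7121)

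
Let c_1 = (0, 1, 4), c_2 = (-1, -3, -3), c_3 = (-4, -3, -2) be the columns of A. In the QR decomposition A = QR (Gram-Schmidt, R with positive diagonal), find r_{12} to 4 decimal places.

r_{12} = -3.6380

c_1 = (0, 1, 4); ‖c_1‖ = 4.1231, so q_1 = (0.0000, 0.2425, 0.9701).
r_{12} = q_1·c_2 = -3.6380.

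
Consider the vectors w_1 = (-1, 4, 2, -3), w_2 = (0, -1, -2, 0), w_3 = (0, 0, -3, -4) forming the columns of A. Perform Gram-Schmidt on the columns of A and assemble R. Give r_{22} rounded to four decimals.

r_{22} = 1.6931

q_1 = w_1/‖w_1‖ = (-1, 4, 2, -3)/5.4772 = (-0.1826, 0.7303, 0.3651, -0.5477).
r_{12} = q_1·w_2 = -1.4606.
u_2 = w_2 + 1.4606·q_1 = (-0.2667, 0.0667, -1.4667, -0.8000).
r_{22} = ‖u_2‖ = 1.6931.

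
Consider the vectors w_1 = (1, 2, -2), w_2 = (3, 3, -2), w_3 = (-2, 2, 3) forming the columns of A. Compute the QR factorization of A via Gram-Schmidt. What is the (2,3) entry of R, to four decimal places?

r_{23} = -0.1238

w_1 = (1, 2, -2); ‖w_1‖ = 3.0000, so e_1 = (0.3333, 0.6667, -0.6667).
e_1·w_2 = 0.3333·3 + 0.6667·3 + (-0.6667)·(-2) = 4.3333.
u_2 = w_2 − 4.3333·e_1 = (1.5556, 0.1111, 0.8889).
‖u_2‖ = 1.7951, so e_2 = (0.8666, 0.0619, 0.4952).
r_{23} = e_2·w_3 = -0.1238.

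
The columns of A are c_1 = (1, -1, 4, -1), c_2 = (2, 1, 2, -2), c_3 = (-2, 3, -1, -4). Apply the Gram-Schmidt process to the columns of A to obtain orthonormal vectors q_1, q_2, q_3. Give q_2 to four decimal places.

q_2 = (0.5518, 0.6131, -0.1226, -0.5518)

q_1 = c_1/‖c_1‖ = (1, -1, 4, -1)/4.3589 = (0.2294, -0.2294, 0.9177, -0.2294).
r_{12} = q_1·c_2 = 2.5236.
u_2 = c_2 − 2.5236·q_1 = (1.4211, 1.5789, -0.3158, -1.4211).
‖u_2‖ = 2.5752, so q_2 = (0.5518, 0.6131, -0.1226, -0.5518).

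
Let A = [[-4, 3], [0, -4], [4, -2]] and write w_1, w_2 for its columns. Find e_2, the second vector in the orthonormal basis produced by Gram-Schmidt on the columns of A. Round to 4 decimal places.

e_2 = (0.1231, -0.9847, 0.1231)

w_1 = (-4, 0, 4); ‖w_1‖ = 5.6569, so e_1 = (-0.7071, 0.0000, 0.7071).
e_1·w_2 = (-0.7071)·3 + 0.0000·(-4) + 0.7071·(-2) = -3.5355.
u_2 = w_2 + 3.5355·e_1 = (0.5000, -4.0000, 0.5000).
‖u_2‖ = 4.0620, so e_2 = (0.1231, -0.9847, 0.1231).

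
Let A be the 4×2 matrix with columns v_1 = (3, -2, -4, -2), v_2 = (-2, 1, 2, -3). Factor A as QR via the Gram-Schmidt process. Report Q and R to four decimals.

v_1 = (3, -2, -4, -2); ‖v_1‖ = 5.7446, so q_1 = (0.5222, -0.3482, -0.6963, -0.3482).
q_1·v_2 = 0.5222·(-2) + (-0.3482)·1 + (-0.6963)·2 + (-0.3482)·(-3) = -1.7408.
u_2 = v_2 + 1.7408·q_1 = (-1.0909, 0.3939, 0.7879, -3.6061).
‖u_2‖ = 3.8691, so q_2 = (-0.2820, 0.1018, 0.2036, -0.9320).

Q = [[0.5222, -0.2820], [-0.3482, 0.1018], [-0.6963, 0.2036], [-0.3482, -0.9320]], R = [[5.7446, -1.7408], [0.0000, 3.8691]]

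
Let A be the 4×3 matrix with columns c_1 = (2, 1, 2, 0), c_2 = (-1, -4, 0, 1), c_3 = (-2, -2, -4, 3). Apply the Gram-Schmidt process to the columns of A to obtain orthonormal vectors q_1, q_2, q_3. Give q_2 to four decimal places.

c_1 = (2, 1, 2, 0); ‖c_1‖ = 3.0000, so q_1 = (0.6667, 0.3333, 0.6667, 0.0000).
q_1·c_2 = 0.6667·(-1) + 0.3333·(-4) + 0.6667·0 + 0.0000·1 = -2.0000.
u_2 = c_2 + 2.0000·q_1 = (0.3333, -3.3333, 1.3333, 1.0000).
‖u_2‖ = 3.7417, so q_2 = (0.0891, -0.8909, 0.3563, 0.2673).

q_2 = (0.0891, -0.8909, 0.3563, 0.2673)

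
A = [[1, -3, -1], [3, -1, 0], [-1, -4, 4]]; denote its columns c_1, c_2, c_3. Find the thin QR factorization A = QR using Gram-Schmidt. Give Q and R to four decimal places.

q_1 = c_1/‖c_1‖ = (1, 3, -1)/3.3166 = (0.3015, 0.9045, -0.3015).
r_{12} = q_1·c_2 = -0.6030.
u_2 = c_2 + 0.6030·q_1 = (-2.8182, -0.4545, -4.1818).
‖u_2‖ = 5.0632, so q_2 = (-0.5566, -0.0898, -0.8259).
r_{13} = q_1·c_3 = -1.5076; r_{23} = q_2·c_3 = -2.7471.
u_3 = c_3 + 1.5076·q_1 + 2.7471·q_2 = (-2.0745, 1.1170, 1.2766).
‖u_3‖ = 2.6797, so q_3 = (-0.7741, 0.4168, 0.4764).

Q = [[0.3015, -0.5566, -0.7741], [0.9045, -0.0898, 0.4168], [-0.3015, -0.8259, 0.4764]], R = [[3.3166, -0.6030, -1.5076], [0.0000, 5.0632, -2.7471], [0.0000, 0.0000, 2.6797]]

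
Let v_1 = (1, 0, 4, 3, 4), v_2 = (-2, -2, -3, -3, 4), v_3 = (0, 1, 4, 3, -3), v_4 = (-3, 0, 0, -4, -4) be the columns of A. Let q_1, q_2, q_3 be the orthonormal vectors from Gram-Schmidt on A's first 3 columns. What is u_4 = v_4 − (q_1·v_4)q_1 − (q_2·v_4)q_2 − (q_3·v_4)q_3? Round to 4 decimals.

v_1 = (1, 0, 4, 3, 4); ‖v_1‖ = 6.4807, so q_1 = (0.1543, 0.0000, 0.6172, 0.4629, 0.6172).
q_1·v_2 = 0.1543·(-2) + 0.0000·(-2) + 0.6172·(-3) + 0.4629·(-3) + 0.6172·4 = -1.0801.
u_2 = v_2 + 1.0801·q_1 = (-1.8333, -2.0000, -2.3333, -2.5000, 4.6667).
‖u_2‖ = 6.3901, so q_2 = (-0.2869, -0.3130, -0.3651, -0.3912, 0.7303).
q_1·v_3 = 0.1543·0 + 0.0000·1 + 0.6172·4 + 0.4629·3 + 0.6172·(-3) = 2.0059; q_2·v_3 = (-0.2869)·0 + (-0.3130)·1 + (-0.3651)·4 + (-0.3912)·3 + 0.7303·(-3) = -5.1382.
u_3 = v_3 − 2.0059·q_1 + 5.1382·q_2 = (-1.7837, -0.6082, 0.8857, 0.0612, -0.4857).
‖u_3‖ = 2.1390, so q_3 = (-0.8339, -0.2843, 0.4141, 0.0286, -0.2271).
q_1·v_4 = 0.1543·(-3) + 0.0000·0 + 0.6172·0 + 0.4629·(-4) + 0.6172·(-4) = -4.7834; q_2·v_4 = (-0.2869)·(-3) + (-0.3130)·0 + (-0.3651)·0 + (-0.3912)·(-4) + 0.7303·(-4) = -0.4956; q_3·v_4 = (-0.8339)·(-3) + (-0.2843)·0 + 0.4141·0 + 0.0286·(-4) + (-0.2271)·(-4) = 3.2954.
u_4 = v_4 + 4.7834·q_1 + 0.4956·q_2 − 3.2954·q_3 = (0.3438, 0.7818, 1.4069, -2.0739, 0.0626).

u_4 = (0.3438, 0.7818, 1.4069, -2.0739, 0.0626)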